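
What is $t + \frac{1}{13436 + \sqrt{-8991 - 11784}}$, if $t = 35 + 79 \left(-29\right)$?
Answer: $\frac{5 \left(- 2256 \sqrt{831} + 6062323 i\right)}{- 13436 i + 5 \sqrt{831}} \approx -2256.0 - 8.0466 \cdot 10^{-7} i$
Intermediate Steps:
$t = -2256$ ($t = 35 - 2291 = -2256$)
$t + \frac{1}{13436 + \sqrt{-8991 - 11784}} = -2256 + \frac{1}{13436 + \sqrt{-8991 - 11784}} = -2256 + \frac{1}{13436 + \sqrt{-20775}} = -2256 + \frac{1}{13436 + 5 i \sqrt{831}}$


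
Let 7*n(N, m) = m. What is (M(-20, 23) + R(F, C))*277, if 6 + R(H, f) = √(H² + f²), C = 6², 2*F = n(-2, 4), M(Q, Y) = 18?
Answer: 3324 + 554*√15877/7 ≈ 13296.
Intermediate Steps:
n(N, m) = m/7
F = 2/7 (F = ((⅐)*4)/2 = (½)*(4/7) = 2/7 ≈ 0.28571)
C = 36
R(H, f) = -6 + √(H² + f²)
(M(-20, 23) + R(F, C))*277 = (18 + (-6 + √((2/7)² + 36²)))*277 = (18 + (-6 + √(4/49 + 1296)))*277 = (18 + (-6 + √(63508/49)))*277 = (18 + (-6 + 2*√15877/7))*277 = (12 + 2*√15877/7)*277 = 3324 + 554*√15877/7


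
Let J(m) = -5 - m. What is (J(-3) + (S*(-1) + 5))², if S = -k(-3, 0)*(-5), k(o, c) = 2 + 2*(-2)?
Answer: 169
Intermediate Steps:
k(o, c) = -2 (k(o, c) = 2 - 4 = -2)
S = -10 (S = -1*(-2)*(-5) = 2*(-5) = -10)
(J(-3) + (S*(-1) + 5))² = ((-5 - 1*(-3)) + (-10*(-1) + 5))² = ((-5 + 3) + (10 + 5))² = (-2 + 15)² = 13² = 169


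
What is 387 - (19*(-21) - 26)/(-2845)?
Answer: 220118/569 ≈ 386.85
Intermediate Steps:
387 - (19*(-21) - 26)/(-2845) = 387 - (-399 - 26)*(-1)/2845 = 387 - (-425)*(-1)/2845 = 387 - 1*85/569 = 387 - 85/569 = 220118/569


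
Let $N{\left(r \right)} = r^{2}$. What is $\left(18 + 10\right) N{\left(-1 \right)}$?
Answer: $28$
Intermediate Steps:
$\left(18 + 10\right) N{\left(-1 \right)} = \left(18 + 10\right) \left(-1\right)^{2} = 28 \cdot 1 = 28$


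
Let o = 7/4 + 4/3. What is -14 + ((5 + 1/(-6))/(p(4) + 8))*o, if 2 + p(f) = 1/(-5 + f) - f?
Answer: 65/72 ≈ 0.90278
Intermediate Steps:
o = 37/12 (o = 7*(¼) + 4*(⅓) = 7/4 + 4/3 = 37/12 ≈ 3.0833)
p(f) = -2 + 1/(-5 + f) - f (p(f) = -2 + (1/(-5 + f) - f) = -2 + 1/(-5 + f) - f)
-14 + ((5 + 1/(-6))/(p(4) + 8))*o = -14 + ((5 + 1/(-6))/((11 - 1*4² + 3*4)/(-5 + 4) + 8))*(37/12) = -14 + ((5 - ⅙)/((11 - 1*16 + 12)/(-1) + 8))*(37/12) = -14 + (29/(6*(-(11 - 16 + 12) + 8)))*(37/12) = -14 + (29/(6*(-1*7 + 8)))*(37/12) = -14 + (29/(6*(-7 + 8)))*(37/12) = -14 + ((29/6)/1)*(37/12) = -14 + ((29/6)*1)*(37/12) = -14 + (29/6)*(37/12) = -14 + 1073/72 = 65/72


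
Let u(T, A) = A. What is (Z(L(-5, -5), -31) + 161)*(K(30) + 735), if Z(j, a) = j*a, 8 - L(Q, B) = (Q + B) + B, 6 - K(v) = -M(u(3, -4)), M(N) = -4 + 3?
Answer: -408480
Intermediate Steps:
M(N) = -1
K(v) = 5 (K(v) = 6 - (-1)*(-1) = 6 - 1*1 = 6 - 1 = 5)
L(Q, B) = 8 - Q - 2*B (L(Q, B) = 8 - ((Q + B) + B) = 8 - ((B + Q) + B) = 8 - (Q + 2*B) = 8 + (-Q - 2*B) = 8 - Q - 2*B)
Z(j, a) = a*j
(Z(L(-5, -5), -31) + 161)*(K(30) + 735) = (-31*(8 - 1*(-5) - 2*(-5)) + 161)*(5 + 735) = (-31*(8 + 5 + 10) + 161)*740 = (-31*23 + 161)*740 = (-713 + 161)*740 = -552*740 = -408480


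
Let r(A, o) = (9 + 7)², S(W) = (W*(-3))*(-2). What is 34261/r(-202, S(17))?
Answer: 34261/256 ≈ 133.83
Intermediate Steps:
S(W) = 6*W (S(W) = -3*W*(-2) = 6*W)
r(A, o) = 256 (r(A, o) = 16² = 256)
34261/r(-202, S(17)) = 34261/256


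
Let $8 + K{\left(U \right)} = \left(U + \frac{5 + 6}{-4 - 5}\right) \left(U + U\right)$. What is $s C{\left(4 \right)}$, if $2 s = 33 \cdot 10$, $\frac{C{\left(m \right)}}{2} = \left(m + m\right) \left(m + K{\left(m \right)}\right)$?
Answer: $\frac{144320}{3} \approx 48107.0$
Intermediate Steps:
$K{\left(U \right)} = -8 + 2 U \left(- \frac{11}{9} + U\right)$ ($K{\left(U \right)} = -8 + \left(U + \frac{5 + 6}{-4 - 5}\right) \left(U + U\right) = -8 + \left(U + \frac{11}{-9}\right) 2 U = -8 + \left(U + 11 \left(- \frac{1}{9}\right)\right) 2 U = -8 + \left(U - \frac{11}{9}\right) 2 U = -8 + \left(- \frac{11}{9} + U\right) 2 U = -8 + 2 U \left(- \frac{11}{9} + U\right)$)
$C{\left(m \right)} = 4 m \left(-8 + 2 m^{2} - \frac{13 m}{9}\right)$ ($C{\left(m \right)} = 2 \left(m + m\right) \left(m - \left(8 - 2 m^{2} + \frac{22 m}{9}\right)\right) = 2 \cdot 2 m \left(-8 + 2 m^{2} - \frac{13 m}{9}\right) = 4 m \left(-8 + 2 m^{2} - \frac{13 m}{9}\right)$)
$s = 165$ ($s = \frac{33 \cdot 10}{2} = \frac{1}{2} \cdot 330 = 165$)
$s C{\left(4 \right)} = 165 \cdot \frac{4}{9} \cdot 4 \left(-72 - 52 + 18 \cdot 4^{2}\right) = 165 \cdot \frac{4}{9} \cdot 4 \left(-72 - 52 + 18 \cdot 16\right) = 165 \cdot \frac{4}{9} \cdot 4 \left(-72 - 52 + 288\right) = 165 \cdot \frac{4}{9} \cdot 4 \cdot 164 = 165 \cdot \frac{2624}{9} = \frac{144320}{3}$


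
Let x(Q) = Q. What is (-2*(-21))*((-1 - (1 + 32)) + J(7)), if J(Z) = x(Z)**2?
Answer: 630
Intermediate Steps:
J(Z) = Z**2
(-2*(-21))*((-1 - (1 + 32)) + J(7)) = (-2*(-21))*((-1 - (1 + 32)) + 7**2) = 42*((-1 - 1*33) + 49) = 42*((-1 - 33) + 49) = 42*(-34 + 49) = 42*15 = 630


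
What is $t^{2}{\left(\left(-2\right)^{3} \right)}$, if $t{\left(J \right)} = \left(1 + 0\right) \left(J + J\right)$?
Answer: $256$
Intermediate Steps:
$t{\left(J \right)} = 2 J$ ($t{\left(J \right)} = 1 \cdot 2 J = 2 J$)
$t^{2}{\left(\left(-2\right)^{3} \right)} = \left(2 \left(-2\right)^{3}\right)^{2} = \left(2 \left(-8\right)\right)^{2} = \left(-16\right)^{2} = 256$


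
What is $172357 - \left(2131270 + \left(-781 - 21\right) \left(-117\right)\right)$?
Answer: $-2052747$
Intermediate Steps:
$172357 - \left(2131270 + \left(-781 - 21\right) \left(-117\right)\right) = 172357 - \left(2131270 - -93834\right) = 172357 - 2225104 = -2052747$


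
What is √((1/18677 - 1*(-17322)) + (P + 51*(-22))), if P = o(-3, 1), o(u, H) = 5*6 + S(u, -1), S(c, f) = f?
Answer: √5661167428018/18677 ≈ 127.39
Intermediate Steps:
o(u, H) = 29 (o(u, H) = 5*6 - 1 = 30 - 1 = 29)
P = 29
√((1/18677 - 1*(-17322)) + (P + 51*(-22))) = √((1/18677 - 1*(-17322)) + (29 + 51*(-22))) = √((1/18677 + 17322) + (29 - 1122)) = √(323522995/18677 - 1093) = √(303109034/18677) = √5661167428018/18677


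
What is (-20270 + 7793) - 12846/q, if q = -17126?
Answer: -106834128/8563 ≈ -12476.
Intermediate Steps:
(-20270 + 7793) - 12846/q = (-20270 + 7793) - 12846/(-17126) = -12477 - 12846*(-1/17126) = -12477 + 6423/8563 = -106834128/8563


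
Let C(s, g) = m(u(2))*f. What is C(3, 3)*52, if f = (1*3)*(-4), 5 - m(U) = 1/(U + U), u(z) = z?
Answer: -2964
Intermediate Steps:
m(U) = 5 - 1/(2*U) (m(U) = 5 - 1/(U + U) = 5 - 1/(2*U))
f = -12 (f = 3*(-4) = -12)
C(s, g) = -57 (C(s, g) = (5 - ½/2)*(-12) = (5 - ½*½)*(-12) = (5 - ¼)*(-12) = (19/4)*(-12) = -57)
C(3, 3)*52 = -57*52 = -2964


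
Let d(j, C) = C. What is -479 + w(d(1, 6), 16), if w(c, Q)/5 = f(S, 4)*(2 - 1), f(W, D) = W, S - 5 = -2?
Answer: -464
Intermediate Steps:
S = 3 (S = 5 - 2 = 3)
w(c, Q) = 15 (w(c, Q) = 5*(3*(2 - 1)) = 5*(3*1) = 5*3 = 15)
-479 + w(d(1, 6), 16) = -479 + 15 = -464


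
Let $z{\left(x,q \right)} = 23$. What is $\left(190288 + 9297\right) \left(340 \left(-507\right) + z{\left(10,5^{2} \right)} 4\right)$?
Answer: $-34386100480$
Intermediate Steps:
$\left(190288 + 9297\right) \left(340 \left(-507\right) + z{\left(10,5^{2} \right)} 4\right) = \left(190288 + 9297\right) \left(340 \left(-507\right) + 23 \cdot 4\right) = 199585 \left(-172380 + 92\right) = 199585 \left(-172288\right) = -34386100480$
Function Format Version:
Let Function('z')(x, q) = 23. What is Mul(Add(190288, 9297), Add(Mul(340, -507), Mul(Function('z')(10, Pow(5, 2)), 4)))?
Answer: -34386100480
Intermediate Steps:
Mul(Add(190288, 9297), Add(Mul(340, -507), Mul(Function('z')(10, Pow(5, 2)), 4))) = Mul(Add(190288, 9297), Add(Mul(340, -507), Mul(23, 4))) = Mul(199585, Add(-172380, 92)) = Mul(199585, -172288) = -34386100480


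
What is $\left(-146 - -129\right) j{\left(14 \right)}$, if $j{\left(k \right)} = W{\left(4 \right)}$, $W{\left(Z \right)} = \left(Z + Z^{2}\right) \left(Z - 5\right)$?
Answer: $340$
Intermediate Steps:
$W{\left(Z \right)} = \left(-5 + Z\right) \left(Z + Z^{2}\right)$ ($W{\left(Z \right)} = \left(Z + Z^{2}\right) \left(-5 + Z\right) = \left(-5 + Z\right) \left(Z + Z^{2}\right)$)
$j{\left(k \right)} = -20$ ($j{\left(k \right)} = 4 \left(-5 + 4^{2} - 16\right) = 4 \left(-5 + 16 - 16\right) = 4 \left(-5\right) = -20$)
$\left(-146 - -129\right) j{\left(14 \right)} = \left(-146 - -129\right) \left(-20\right) = \left(-146 + 129\right) \left(-20\right) = \left(-17\right) \left(-20\right) = 340$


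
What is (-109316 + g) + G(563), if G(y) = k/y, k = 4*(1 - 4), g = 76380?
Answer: -18542980/563 ≈ -32936.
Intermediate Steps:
k = -12 (k = 4*(-3) = -12)
G(y) = -12/y
(-109316 + g) + G(563) = (-109316 + 76380) - 12/563 = -32936 - 12*1/563 = -32936 - 12/563 = -18542980/563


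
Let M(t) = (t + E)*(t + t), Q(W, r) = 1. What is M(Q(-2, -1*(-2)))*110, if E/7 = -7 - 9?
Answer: -24420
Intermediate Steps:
E = -112 (E = 7*(-7 - 9) = 7*(-16) = -112)
M(t) = 2*t*(-112 + t) (M(t) = (t - 112)*(t + t) = (-112 + t)*(2*t) = 2*t*(-112 + t))
M(Q(-2, -1*(-2)))*110 = (2*1*(-112 + 1))*110 = (2*1*(-111))*110 = -222*110 = -24420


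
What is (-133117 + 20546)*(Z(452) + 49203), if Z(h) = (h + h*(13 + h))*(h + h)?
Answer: -21440332435201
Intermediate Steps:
Z(h) = 2*h*(h + h*(13 + h)) (Z(h) = (h + h*(13 + h))*(2*h) = 2*h*(h + h*(13 + h)))
(-133117 + 20546)*(Z(452) + 49203) = (-133117 + 20546)*(2*452**2*(14 + 452) + 49203) = -112571*(2*204304*466 + 49203) = -112571*(190411328 + 49203) = -112571*190460531 = -21440332435201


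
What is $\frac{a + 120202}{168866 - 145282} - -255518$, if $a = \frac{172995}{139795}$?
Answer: $\frac{15317101045575}{59944096} \approx 2.5552 \cdot 10^{5}$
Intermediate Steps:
$a = \frac{34599}{27959}$ ($a = 172995 \cdot \frac{1}{139795} = \frac{34599}{27959} \approx 1.2375$)
$\frac{a + 120202}{168866 - 145282} - -255518 = \frac{\frac{34599}{27959} + 120202}{168866 - 145282} - -255518 = \frac{3360762317}{27959 \cdot 23584} + 255518 = \frac{3360762317}{27959} \cdot \frac{1}{23584} + 255518 = \frac{305523847}{59944096} + 255518 = \frac{15317101045575}{59944096}$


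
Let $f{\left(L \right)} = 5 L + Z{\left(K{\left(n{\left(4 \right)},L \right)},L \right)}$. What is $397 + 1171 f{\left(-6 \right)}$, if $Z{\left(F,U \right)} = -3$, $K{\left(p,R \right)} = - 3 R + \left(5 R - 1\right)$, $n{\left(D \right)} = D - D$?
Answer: $-38246$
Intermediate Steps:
$n{\left(D \right)} = 0$
$K{\left(p,R \right)} = -1 + 2 R$ ($K{\left(p,R \right)} = - 3 R + \left(-1 + 5 R\right) = -1 + 2 R$)
$f{\left(L \right)} = -3 + 5 L$ ($f{\left(L \right)} = 5 L - 3 = -3 + 5 L$)
$397 + 1171 f{\left(-6 \right)} = 397 + 1171 \left(-3 + 5 \left(-6\right)\right) = 397 + 1171 \left(-3 - 30\right) = 397 + 1171 \left(-33\right) = 397 - 38643 = -38246$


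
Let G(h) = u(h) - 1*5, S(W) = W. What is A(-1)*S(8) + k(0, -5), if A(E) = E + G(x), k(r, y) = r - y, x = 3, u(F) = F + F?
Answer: 5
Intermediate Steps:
u(F) = 2*F
G(h) = -5 + 2*h (G(h) = 2*h - 1*5 = 2*h - 5 = -5 + 2*h)
A(E) = 1 + E (A(E) = E + (-5 + 2*3) = E + (-5 + 6) = E + 1 = 1 + E)
A(-1)*S(8) + k(0, -5) = (1 - 1)*8 + (0 - 1*(-5)) = 0*8 + (0 + 5) = 0 + 5 = 5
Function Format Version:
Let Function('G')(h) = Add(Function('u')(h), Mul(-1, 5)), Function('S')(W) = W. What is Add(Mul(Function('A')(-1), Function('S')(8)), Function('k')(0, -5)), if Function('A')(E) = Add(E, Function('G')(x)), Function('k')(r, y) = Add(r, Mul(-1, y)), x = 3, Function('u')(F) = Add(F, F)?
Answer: 5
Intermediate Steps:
Function('u')(F) = Mul(2, F)
Function('G')(h) = Add(-5, Mul(2, h)) (Function('G')(h) = Add(Mul(2, h), Mul(-1, 5)) = Add(Mul(2, h), -5) = Add(-5, Mul(2, h)))
Function('A')(E) = Add(1, E) (Function('A')(E) = Add(E, Add(-5, Mul(2, 3))) = Add(E, Add(-5, 6)) = Add(E, 1) = Add(1, E))
Add(Mul(Function('A')(-1), Function('S')(8)), Function('k')(0, -5)) = Add(Mul(Add(1, -1), 8), Add(0, Mul(-1, -5))) = Add(Mul(0, 8), Add(0, 5)) = Add(0, 5) = 5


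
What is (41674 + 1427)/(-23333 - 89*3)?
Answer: -43101/23600 ≈ -1.8263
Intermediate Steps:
(41674 + 1427)/(-23333 - 89*3) = 43101/(-23333 - 267) = 43101/(-23600) = 43101*(-1/23600) = -43101/23600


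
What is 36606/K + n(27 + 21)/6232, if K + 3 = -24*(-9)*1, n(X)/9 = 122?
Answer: 38060411/221236 ≈ 172.04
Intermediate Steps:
n(X) = 1098 (n(X) = 9*122 = 1098)
K = 213 (K = -3 - 24*(-9)*1 = -3 + 216*1 = -3 + 216 = 213)
36606/K + n(27 + 21)/6232 = 36606/213 + 1098/6232 = 36606*(1/213) + 1098*(1/6232) = 12202/71 + 549/3116 = 38060411/221236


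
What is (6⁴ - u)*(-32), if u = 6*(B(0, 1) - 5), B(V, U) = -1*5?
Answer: -43392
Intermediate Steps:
B(V, U) = -5
u = -60 (u = 6*(-5 - 5) = 6*(-10) = -60)
(6⁴ - u)*(-32) = (6⁴ - 1*(-60))*(-32) = (1296 + 60)*(-32) = 1356*(-32) = -43392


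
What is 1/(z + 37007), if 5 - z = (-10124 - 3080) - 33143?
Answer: 1/83359 ≈ 1.1996e-5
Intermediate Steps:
z = 46352 (z = 5 - ((-10124 - 3080) - 33143) = 5 - (-13204 - 33143) = 5 - 1*(-46347) = 5 + 46347 = 46352)
1/(z + 37007) = 1/(46352 + 37007) = 1/83359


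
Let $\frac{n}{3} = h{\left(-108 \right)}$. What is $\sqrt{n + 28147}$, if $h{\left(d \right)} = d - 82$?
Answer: $\sqrt{27577} \approx 166.06$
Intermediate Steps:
$h{\left(d \right)} = -82 + d$
$n = -570$ ($n = 3 \left(-82 - 108\right) = 3 \left(-190\right) = -570$)
$\sqrt{n + 28147} = \sqrt{-570 + 28147} = \sqrt{27577}$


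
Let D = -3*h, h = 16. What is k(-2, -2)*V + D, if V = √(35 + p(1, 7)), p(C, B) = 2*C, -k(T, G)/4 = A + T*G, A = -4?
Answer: -48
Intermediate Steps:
k(T, G) = 16 - 4*G*T (k(T, G) = -4*(-4 + T*G) = -4*(-4 + G*T) = 16 - 4*G*T)
D = -48 (D = -3*16 = -48)
V = √37 (V = √(35 + 2*1) = √(35 + 2) = √37 ≈ 6.0828)
k(-2, -2)*V + D = (16 - 4*(-2)*(-2))*√37 - 48 = (16 - 16)*√37 - 48 = 0*√37 - 48 = 0 - 48 = -48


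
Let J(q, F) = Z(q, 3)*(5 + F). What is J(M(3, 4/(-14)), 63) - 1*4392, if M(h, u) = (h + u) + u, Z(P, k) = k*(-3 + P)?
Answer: -31560/7 ≈ -4508.6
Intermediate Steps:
M(h, u) = h + 2*u
J(q, F) = (-9 + 3*q)*(5 + F) (J(q, F) = (3*(-3 + q))*(5 + F) = (-9 + 3*q)*(5 + F))
J(M(3, 4/(-14)), 63) - 1*4392 = 3*(-3 + (3 + 2*(4/(-14))))*(5 + 63) - 1*4392 = 3*(-3 + (3 + 2*(4*(-1/14))))*68 - 4392 = 3*(-3 + (3 + 2*(-2/7)))*68 - 4392 = 3*(-3 + (3 - 4/7))*68 - 4392 = 3*(-3 + 17/7)*68 - 4392 = 3*(-4/7)*68 - 4392 = -816/7 - 4392 = -31560/7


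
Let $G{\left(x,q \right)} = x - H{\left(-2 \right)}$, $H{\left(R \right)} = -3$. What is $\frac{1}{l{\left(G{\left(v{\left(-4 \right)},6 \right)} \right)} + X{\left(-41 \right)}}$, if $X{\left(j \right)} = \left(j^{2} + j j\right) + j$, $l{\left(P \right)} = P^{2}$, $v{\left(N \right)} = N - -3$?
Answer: $\frac{1}{3325} \approx 0.00030075$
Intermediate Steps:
$v{\left(N \right)} = 3 + N$ ($v{\left(N \right)} = N + 3 = 3 + N$)
$G{\left(x,q \right)} = 3 + x$ ($G{\left(x,q \right)} = x - -3 = x + 3 = 3 + x$)
$X{\left(j \right)} = j + 2 j^{2}$ ($X{\left(j \right)} = \left(j^{2} + j^{2}\right) + j = 2 j^{2} + j = j + 2 j^{2}$)
$\frac{1}{l{\left(G{\left(v{\left(-4 \right)},6 \right)} \right)} + X{\left(-41 \right)}} = \frac{1}{\left(3 + \left(3 - 4\right)\right)^{2} - 41 \left(1 + 2 \left(-41\right)\right)} = \frac{1}{\left(3 - 1\right)^{2} - 41 \left(1 - 82\right)} = \frac{1}{2^{2} - -3321} = \frac{1}{4 + 3321} = \frac{1}{3325}$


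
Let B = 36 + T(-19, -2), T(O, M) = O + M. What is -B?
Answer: -15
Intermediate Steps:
T(O, M) = M + O
B = 15 (B = 36 + (-2 - 19) = 36 - 21 = 15)
-B = -1*15 = -15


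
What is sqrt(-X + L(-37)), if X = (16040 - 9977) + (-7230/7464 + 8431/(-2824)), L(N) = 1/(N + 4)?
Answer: I*sqrt(1272402352895526006)/14491356 ≈ 77.84*I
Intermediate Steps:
L(N) = 1/(4 + N)
X = 5321441861/878264 (X = 6063 + (-7230*1/7464 + 8431*(-1/2824)) = 6063 + (-1205/1244 - 8431/2824) = 6063 - 3472771/878264 = 5321441861/878264 ≈ 6059.0)
sqrt(-X + L(-37)) = sqrt(-1*5321441861/878264 + 1/(4 - 37)) = sqrt(-5321441861/878264 + 1/(-33)) = sqrt(-5321441861/878264 - 1/33) = sqrt(-175608459677/28982712) = I*sqrt(1272402352895526006)/14491356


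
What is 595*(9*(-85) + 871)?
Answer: 63070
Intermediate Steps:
595*(9*(-85) + 871) = 595*(-765 + 871) = 595*106 = 63070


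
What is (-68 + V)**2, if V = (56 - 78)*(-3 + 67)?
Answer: 2178576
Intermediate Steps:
V = -1408 (V = -22*64 = -1408)
(-68 + V)**2 = (-68 - 1408)**2 = (-1476)**2 = 2178576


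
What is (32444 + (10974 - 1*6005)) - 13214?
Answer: 24199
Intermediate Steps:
(32444 + (10974 - 1*6005)) - 13214 = (32444 + (10974 - 6005)) - 13214 = (32444 + 4969) - 13214 = 37413 - 13214 = 24199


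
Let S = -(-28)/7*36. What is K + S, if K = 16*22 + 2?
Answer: 498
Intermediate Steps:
K = 354 (K = 352 + 2 = 354)
S = 144 (S = -(-28)/7*36 = -1*(-4)*36 = 4*36 = 144)
K + S = 354 + 144 = 498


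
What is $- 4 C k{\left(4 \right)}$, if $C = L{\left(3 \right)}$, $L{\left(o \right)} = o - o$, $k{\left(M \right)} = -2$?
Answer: $0$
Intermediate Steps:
$L{\left(o \right)} = 0$
$C = 0$
$- 4 C k{\left(4 \right)} = \left(-4\right) 0 \left(-2\right) = 0 \left(-2\right) = 0$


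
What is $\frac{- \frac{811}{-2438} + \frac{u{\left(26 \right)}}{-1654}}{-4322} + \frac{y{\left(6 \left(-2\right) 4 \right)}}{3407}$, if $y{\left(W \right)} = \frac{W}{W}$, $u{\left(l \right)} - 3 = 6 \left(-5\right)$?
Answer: $\frac{3158464751}{14844518363102} \approx 0.00021277$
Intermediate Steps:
$u{\left(l \right)} = -27$ ($u{\left(l \right)} = 3 + 6 \left(-5\right) = 3 - 30 = -27$)
$y{\left(W \right)} = 1$
$\frac{- \frac{811}{-2438} + \frac{u{\left(26 \right)}}{-1654}}{-4322} + \frac{y{\left(6 \left(-2\right) 4 \right)}}{3407} = \frac{- \frac{811}{-2438} - \frac{27}{-1654}}{-4322} + 1 \cdot \frac{1}{3407} = \left(\left(-811\right) \left(- \frac{1}{2438}\right) - - \frac{27}{1654}\right) \left(- \frac{1}{4322}\right) + 1 \cdot \frac{1}{3407} = \left(\frac{811}{2438} + \frac{27}{1654}\right) \left(- \frac{1}{4322}\right) + \frac{1}{3407} = \frac{351805}{1008113} \left(- \frac{1}{4322}\right) + \frac{1}{3407} = - \frac{351805}{4357064386} + \frac{1}{3407} = \frac{3158464751}{14844518363102}$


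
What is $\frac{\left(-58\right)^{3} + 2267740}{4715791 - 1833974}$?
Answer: $\frac{2072628}{2881817} \approx 0.71921$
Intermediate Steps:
$\frac{\left(-58\right)^{3} + 2267740}{4715791 - 1833974} = \frac{-195112 + 2267740}{2881817} = 2072628 \cdot \frac{1}{2881817} = \frac{2072628}{2881817}$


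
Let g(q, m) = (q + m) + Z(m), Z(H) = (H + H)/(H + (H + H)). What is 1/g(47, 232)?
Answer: 3/839 ≈ 0.0035757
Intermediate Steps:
Z(H) = 2/3 (Z(H) = (2*H)/(H + 2*H) = (2*H)/((3*H)) = (2*H)*(1/(3*H)) = 2/3)
g(q, m) = 2/3 + m + q (g(q, m) = (q + m) + 2/3 = (m + q) + 2/3 = 2/3 + m + q)
1/g(47, 232) = 1/(2/3 + 232 + 47) = 1/(839/3) = 3/839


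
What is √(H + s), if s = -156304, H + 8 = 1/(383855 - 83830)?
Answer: I*√562816991095799/60005 ≈ 395.36*I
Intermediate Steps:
H = -2400199/300025 (H = -8 + 1/(383855 - 83830) = -8 + 1/300025 = -2400199/300025 ≈ -8.0000)
√(H + s) = √(-2400199/300025 - 156304) = √(-46897507799/300025) = I*√562816991095799/60005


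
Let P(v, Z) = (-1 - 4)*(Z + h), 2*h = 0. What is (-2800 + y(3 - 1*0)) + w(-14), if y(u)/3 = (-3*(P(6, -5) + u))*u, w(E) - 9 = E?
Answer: -3561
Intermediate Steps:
h = 0 (h = (½)*0 = 0)
w(E) = 9 + E
P(v, Z) = -5*Z (P(v, Z) = (-1 - 4)*(Z + 0) = -5*Z)
y(u) = 3*u*(-75 - 3*u) (y(u) = 3*((-3*(-5*(-5) + u))*u) = 3*((-3*(25 + u))*u) = 3*((-75 - 3*u)*u) = 3*(u*(-75 - 3*u)) = 3*u*(-75 - 3*u))
(-2800 + y(3 - 1*0)) + w(-14) = (-2800 - 9*(3 - 1*0)*(25 + (3 - 1*0))) + (9 - 14) = (-2800 - 9*(3 + 0)*(25 + (3 + 0))) - 5 = (-2800 - 9*3*(25 + 3)) - 5 = (-2800 - 9*3*28) - 5 = (-2800 - 756) - 5 = -3556 - 5 = -3561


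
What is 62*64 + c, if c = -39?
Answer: 3929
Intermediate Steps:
62*64 + c = 62*64 - 39 = 3968 - 39 = 3929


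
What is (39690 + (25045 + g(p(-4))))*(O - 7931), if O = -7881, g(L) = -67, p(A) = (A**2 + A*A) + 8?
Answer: -1022530416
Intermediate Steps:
p(A) = 8 + 2*A**2 (p(A) = (A**2 + A**2) + 8 = 2*A**2 + 8 = 8 + 2*A**2)
(39690 + (25045 + g(p(-4))))*(O - 7931) = (39690 + (25045 - 67))*(-7881 - 7931) = (39690 + 24978)*(-15812) = 64668*(-15812) = -1022530416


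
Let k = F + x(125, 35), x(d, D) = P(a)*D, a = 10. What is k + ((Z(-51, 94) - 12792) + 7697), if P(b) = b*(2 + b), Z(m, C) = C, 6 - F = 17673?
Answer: -18468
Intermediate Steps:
F = -17667 (F = 6 - 1*17673 = 6 - 17673 = -17667)
x(d, D) = 120*D (x(d, D) = (10*(2 + 10))*D = (10*12)*D = 120*D)
k = -13467 (k = -17667 + 120*35 = -17667 + 4200 = -13467)
k + ((Z(-51, 94) - 12792) + 7697) = -13467 + ((94 - 12792) + 7697) = -13467 + (-12698 + 7697) = -13467 - 5001 = -18468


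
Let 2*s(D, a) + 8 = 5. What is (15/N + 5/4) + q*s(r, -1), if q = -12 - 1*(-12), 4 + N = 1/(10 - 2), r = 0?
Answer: -325/124 ≈ -2.6210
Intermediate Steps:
s(D, a) = -3/2 (s(D, a) = -4 + (½)*5 = -4 + 5/2 = -3/2)
N = -31/8 (N = -4 + 1/(10 - 2) = -4 + 1/8 = -4 + ⅛ = -31/8 ≈ -3.8750)
q = 0 (q = -12 + 12 = 0)
(15/N + 5/4) + q*s(r, -1) = (15/(-31/8) + 5/4) + 0*(-3/2) = (15*(-8/31) + 5*(¼)) + 0 = (-120/31 + 5/4) + 0 = -325/124 + 0 = -325/124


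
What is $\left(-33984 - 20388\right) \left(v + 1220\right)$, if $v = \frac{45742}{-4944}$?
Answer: $- \frac{13561142539}{206} \approx -6.5831 \cdot 10^{7}$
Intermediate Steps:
$v = - \frac{22871}{2472}$ ($v = 45742 \left(- \frac{1}{4944}\right) = - \frac{22871}{2472} \approx -9.252$)
$\left(-33984 - 20388\right) \left(v + 1220\right) = \left(-33984 - 20388\right) \left(- \frac{22871}{2472} + 1220\right) = \left(-54372\right) \frac{2992969}{2472} = - \frac{13561142539}{206}$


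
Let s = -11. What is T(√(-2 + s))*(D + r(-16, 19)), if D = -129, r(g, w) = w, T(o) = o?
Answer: -110*I*√13 ≈ -396.61*I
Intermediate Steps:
T(√(-2 + s))*(D + r(-16, 19)) = √(-2 - 11)*(-129 + 19) = √(-13)*(-110) = (I*√13)*(-110) = -110*I*√13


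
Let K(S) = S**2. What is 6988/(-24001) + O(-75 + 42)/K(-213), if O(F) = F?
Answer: -105943535/362967123 ≈ -0.29188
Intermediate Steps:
6988/(-24001) + O(-75 + 42)/K(-213) = 6988/(-24001) + (-75 + 42)/((-213)**2) = 6988*(-1/24001) - 33/45369 = -6988/24001 - 33*1/45369 = -6988/24001 - 11/15123 = -105943535/362967123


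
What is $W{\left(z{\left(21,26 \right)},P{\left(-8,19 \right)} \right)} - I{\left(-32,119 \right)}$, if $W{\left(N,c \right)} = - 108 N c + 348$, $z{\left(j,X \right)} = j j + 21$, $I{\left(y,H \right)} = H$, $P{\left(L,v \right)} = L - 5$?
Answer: $648877$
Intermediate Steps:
$P{\left(L,v \right)} = -5 + L$ ($P{\left(L,v \right)} = L - 5 = -5 + L$)
$z{\left(j,X \right)} = 21 + j^{2}$ ($z{\left(j,X \right)} = j^{2} + 21 = 21 + j^{2}$)
$W{\left(N,c \right)} = 348 - 108 N c$ ($W{\left(N,c \right)} = - 108 N c + 348 = 348 - 108 N c$)
$W{\left(z{\left(21,26 \right)},P{\left(-8,19 \right)} \right)} - I{\left(-32,119 \right)} = \left(348 - 108 \left(21 + 21^{2}\right) \left(-5 - 8\right)\right) - 119 = \left(348 - 108 \left(21 + 441\right) \left(-13\right)\right) - 119 = \left(348 - 49896 \left(-13\right)\right) - 119 = \left(348 + 648648\right) - 119 = 648996 - 119 = 648877$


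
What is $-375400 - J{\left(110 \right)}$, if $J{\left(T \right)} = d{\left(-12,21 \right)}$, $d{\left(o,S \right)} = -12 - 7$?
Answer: $-375381$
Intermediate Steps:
$d{\left(o,S \right)} = -19$ ($d{\left(o,S \right)} = -12 - 7 = -19$)
$J{\left(T \right)} = -19$
$-375400 - J{\left(110 \right)} = -375400 - -19 = -375400 + 19 = -375381$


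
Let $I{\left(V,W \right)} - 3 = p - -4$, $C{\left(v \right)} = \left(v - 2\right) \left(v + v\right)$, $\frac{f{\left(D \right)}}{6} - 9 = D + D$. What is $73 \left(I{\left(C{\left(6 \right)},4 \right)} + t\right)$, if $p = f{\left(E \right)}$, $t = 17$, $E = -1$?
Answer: $4818$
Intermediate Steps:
$f{\left(D \right)} = 54 + 12 D$ ($f{\left(D \right)} = 54 + 6 \left(D + D\right) = 54 + 6 \cdot 2 D = 54 + 12 D$)
$p = 42$ ($p = 54 + 12 \left(-1\right) = 54 - 12 = 42$)
$C{\left(v \right)} = 2 v \left(-2 + v\right)$ ($C{\left(v \right)} = \left(-2 + v\right) 2 v = 2 v \left(-2 + v\right)$)
$I{\left(V,W \right)} = 49$ ($I{\left(V,W \right)} = 3 + \left(42 - -4\right) = 3 + \left(42 + 4\right) = 3 + 46 = 49$)
$73 \left(I{\left(C{\left(6 \right)},4 \right)} + t\right) = 73 \left(49 + 17\right) = 73 \cdot 66 = 4818$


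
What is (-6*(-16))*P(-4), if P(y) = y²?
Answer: 1536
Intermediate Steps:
(-6*(-16))*P(-4) = -6*(-16)*(-4)² = 96*16 = 1536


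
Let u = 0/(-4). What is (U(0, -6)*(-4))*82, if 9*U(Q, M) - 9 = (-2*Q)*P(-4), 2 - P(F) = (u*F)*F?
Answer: -328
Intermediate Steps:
u = 0 (u = 0*(-1/4) = 0)
P(F) = 2 (P(F) = 2 - 0*F*F = 2 - 0*F = 2 - 1*0 = 2 + 0 = 2)
U(Q, M) = 1 - 4*Q/9 (U(Q, M) = 1 + (-2*Q*2)/9 = 1 + (-4*Q)/9 = 1 - 4*Q/9)
(U(0, -6)*(-4))*82 = ((1 - 4/9*0)*(-4))*82 = ((1 + 0)*(-4))*82 = (1*(-4))*82 = -4*82 = -328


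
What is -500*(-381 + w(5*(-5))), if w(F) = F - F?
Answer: 190500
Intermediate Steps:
w(F) = 0
-500*(-381 + w(5*(-5))) = -500*(-381 + 0) = -500*(-381) = 190500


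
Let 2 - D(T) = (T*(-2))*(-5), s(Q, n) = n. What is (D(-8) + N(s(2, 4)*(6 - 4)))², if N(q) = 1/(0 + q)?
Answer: 431649/64 ≈ 6744.5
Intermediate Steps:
N(q) = 1/q
D(T) = 2 - 10*T (D(T) = 2 - T*(-2)*(-5) = 2 - (-2*T)*(-5) = 2 - 10*T)
(D(-8) + N(s(2, 4)*(6 - 4)))² = ((2 - 10*(-8)) + 1/(4*(6 - 4)))² = ((2 + 80) + 1/(4*2))² = (82 + 1/8)² = (82 + ⅛)² = (657/8)² = 431649/64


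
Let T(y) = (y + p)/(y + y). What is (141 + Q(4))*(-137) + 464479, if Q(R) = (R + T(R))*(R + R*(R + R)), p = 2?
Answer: 421735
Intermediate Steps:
T(y) = (2 + y)/(2*y) (T(y) = (y + 2)/(y + y) = (2 + y)/((2*y)) = (2 + y)*(1/(2*y)) = (2 + y)/(2*y))
Q(R) = (R + 2*R**2)*(R + (2 + R)/(2*R)) (Q(R) = (R + (2 + R)/(2*R))*(R + R*(R + R)) = (R + (2 + R)/(2*R))*(R + R*(2*R)) = (R + (2 + R)/(2*R))*(R + 2*R**2) = (R + 2*R**2)*(R + (2 + R)/(2*R)))
(141 + Q(4))*(-137) + 464479 = (141 + (1 + (1/2)*4 + 2*4*(1 + 4 + 4**2)))*(-137) + 464479 = (141 + (1 + 2 + 2*4*(1 + 4 + 16)))*(-137) + 464479 = (141 + (1 + 2 + 2*4*21))*(-137) + 464479 = (141 + (1 + 2 + 168))*(-137) + 464479 = (141 + 171)*(-137) + 464479 = 312*(-137) + 464479 = -42744 + 464479 = 421735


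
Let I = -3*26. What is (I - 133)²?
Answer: 44521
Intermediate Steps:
I = -78
(I - 133)² = (-78 - 133)² = (-211)² = 44521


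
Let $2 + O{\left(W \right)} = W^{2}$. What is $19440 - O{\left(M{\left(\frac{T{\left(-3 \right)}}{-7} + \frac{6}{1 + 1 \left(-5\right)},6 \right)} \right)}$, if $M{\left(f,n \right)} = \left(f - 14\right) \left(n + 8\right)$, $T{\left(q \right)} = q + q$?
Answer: $-22583$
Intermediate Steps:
$T{\left(q \right)} = 2 q$
$M{\left(f,n \right)} = \left(-14 + f\right) \left(8 + n\right)$
$O{\left(W \right)} = -2 + W^{2}$
$19440 - O{\left(M{\left(\frac{T{\left(-3 \right)}}{-7} + \frac{6}{1 + 1 \left(-5\right)},6 \right)} \right)} = 19440 - \left(-2 + \left(-112 - 84 + 8 \left(\frac{2 \left(-3\right)}{-7} + \frac{6}{1 + 1 \left(-5\right)}\right) + \left(\frac{2 \left(-3\right)}{-7} + \frac{6}{1 + 1 \left(-5\right)}\right) 6\right)^{2}\right) = 19440 - \left(-2 + \left(-112 - 84 + 8 \left(\left(-6\right) \left(- \frac{1}{7}\right) + \frac{6}{1 - 5}\right) + \left(\left(-6\right) \left(- \frac{1}{7}\right) + \frac{6}{1 - 5}\right) 6\right)^{2}\right) = 19440 - \left(-2 + \left(-112 - 84 + 8 \left(\frac{6}{7} + \frac{6}{-4}\right) + \left(\frac{6}{7} + \frac{6}{-4}\right) 6\right)^{2}\right) = 19440 - \left(-2 + \left(-112 - 84 + 8 \left(\frac{6}{7} + 6 \left(- \frac{1}{4}\right)\right) + \left(\frac{6}{7} + 6 \left(- \frac{1}{4}\right)\right) 6\right)^{2}\right) = 19440 - \left(-2 + \left(-112 - 84 + 8 \left(\frac{6}{7} - \frac{3}{2}\right) + \left(\frac{6}{7} - \frac{3}{2}\right) 6\right)^{2}\right) = 19440 - \left(-2 + \left(-112 - 84 + 8 \left(- \frac{9}{14}\right) - \frac{27}{7}\right)^{2}\right) = 19440 - \left(-2 + \left(-112 - 84 - \frac{36}{7} - \frac{27}{7}\right)^{2}\right) = 19440 - \left(-2 + \left(-205\right)^{2}\right) = 19440 - \left(-2 + 42025\right) = 19440 - 42023 = -22583$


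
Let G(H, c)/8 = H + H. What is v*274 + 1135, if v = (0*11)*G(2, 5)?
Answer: 1135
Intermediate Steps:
G(H, c) = 16*H (G(H, c) = 8*(H + H) = 8*(2*H) = 16*H)
v = 0 (v = (0*11)*(16*2) = 0*32 = 0)
v*274 + 1135 = 0*274 + 1135 = 0 + 1135 = 1135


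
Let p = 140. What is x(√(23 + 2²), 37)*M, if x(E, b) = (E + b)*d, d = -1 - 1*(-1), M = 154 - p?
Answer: 0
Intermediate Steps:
M = 14 (M = 154 - 1*140 = 154 - 140 = 14)
d = 0 (d = -1 + 1 = 0)
x(E, b) = 0 (x(E, b) = (E + b)*0 = 0)
x(√(23 + 2²), 37)*M = 0*14 = 0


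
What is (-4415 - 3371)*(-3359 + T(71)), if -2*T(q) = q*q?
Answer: 45777787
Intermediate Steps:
T(q) = -q²/2 (T(q) = -q*q/2 = -q²/2)
(-4415 - 3371)*(-3359 + T(71)) = (-4415 - 3371)*(-3359 - ½*71²) = -7786*(-3359 - ½*5041) = -7786*(-3359 - 5041/2) = -7786*(-11759/2) = 45777787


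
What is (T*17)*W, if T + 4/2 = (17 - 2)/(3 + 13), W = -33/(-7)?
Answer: -9537/112 ≈ -85.152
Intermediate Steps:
W = 33/7 (W = -33*(-⅐) = 33/7 ≈ 4.7143)
T = -17/16 (T = -2 + (17 - 2)/(3 + 13) = -2 + 15/16 = -17/16 ≈ -1.0625)
(T*17)*W = -17/16*17*(33/7) = -289/16*33/7 = -9537/112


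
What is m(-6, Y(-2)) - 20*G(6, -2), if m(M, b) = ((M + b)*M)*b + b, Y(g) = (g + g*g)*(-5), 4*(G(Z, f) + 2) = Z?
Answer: -960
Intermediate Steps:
G(Z, f) = -2 + Z/4
Y(g) = -5*g - 5*g² (Y(g) = (g + g²)*(-5) = -5*g - 5*g²)
m(M, b) = b + M*b*(M + b) (m(M, b) = (M*(M + b))*b + b = M*b*(M + b) + b = b + M*b*(M + b))
m(-6, Y(-2)) - 20*G(6, -2) = (-5*(-2)*(1 - 2))*(1 + (-6)² - (-30)*(-2)*(1 - 2)) - 20*(-2 + (¼)*6) = (-5*(-2)*(-1))*(1 + 36 - (-30)*(-2)*(-1)) - 20*(-2 + 3/2) = -10*(1 + 36 - 6*(-10)) - 20*(-½) = -10*(1 + 36 + 60) + 10 = -10*97 + 10 = -970 + 10 = -960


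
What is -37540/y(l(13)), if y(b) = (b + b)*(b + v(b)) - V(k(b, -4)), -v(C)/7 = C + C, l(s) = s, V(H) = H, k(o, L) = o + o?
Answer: 1877/221 ≈ 8.4932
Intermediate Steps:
k(o, L) = 2*o
v(C) = -14*C (v(C) = -7*(C + C) = -14*C)
y(b) = -26*b**2 - 2*b (y(b) = (b + b)*(b - 14*b) - 2*b = (2*b)*(-13*b) - 2*b = -26*b**2 - 2*b)
-37540/y(l(13)) = -37540*1/(26*(-1 - 13*13)) = -37540*1/(26*(-1 - 169)) = -37540/(2*13*(-170)) = -37540/(-4420) = -37540*(-1/4420) = 1877/221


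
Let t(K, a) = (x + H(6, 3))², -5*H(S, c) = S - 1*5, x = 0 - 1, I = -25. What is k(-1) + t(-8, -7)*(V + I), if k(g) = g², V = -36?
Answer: -2171/25 ≈ -86.840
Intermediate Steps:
x = -1
H(S, c) = 1 - S/5 (H(S, c) = -(S - 1*5)/5 = -(S - 5)/5 = -(-5 + S)/5 = 1 - S/5)
t(K, a) = 36/25 (t(K, a) = (-1 + (1 - ⅕*6))² = (-1 + (1 - 6/5))² = (-1 - ⅕)² = (-6/5)² = 36/25)
k(-1) + t(-8, -7)*(V + I) = (-1)² + 36*(-36 - 25)/25 = 1 + (36/25)*(-61) = 1 - 2196/25 = -2171/25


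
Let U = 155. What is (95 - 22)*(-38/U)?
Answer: -2774/155 ≈ -17.897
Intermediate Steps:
(95 - 22)*(-38/U) = (95 - 22)*(-38/155) = 73*(-38*1/155) = 73*(-38/155) = -2774/155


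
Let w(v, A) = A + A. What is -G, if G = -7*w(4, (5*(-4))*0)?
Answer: 0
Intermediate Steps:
w(v, A) = 2*A
G = 0 (G = -14*(5*(-4))*0 = -14*(-20*0) = -14*0 = -7*0 = 0)
-G = -1*0 = 0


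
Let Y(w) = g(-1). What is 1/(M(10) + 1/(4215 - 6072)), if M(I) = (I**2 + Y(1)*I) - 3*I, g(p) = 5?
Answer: 1857/222839 ≈ 0.0083334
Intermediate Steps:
Y(w) = 5
M(I) = I**2 + 2*I (M(I) = (I**2 + 5*I) - 3*I = I**2 + 2*I)
1/(M(10) + 1/(4215 - 6072)) = 1/(10*(2 + 10) + 1/(4215 - 6072)) = 1/(10*12 + 1/(-1857)) = 1/(120 - 1/1857) = 1/(222839/1857) = 1857/222839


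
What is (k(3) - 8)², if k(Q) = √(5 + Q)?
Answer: 72 - 32*√2 ≈ 26.745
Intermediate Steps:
(k(3) - 8)² = (√(5 + 3) - 8)² = (√8 - 8)² = (2*√2 - 8)² = (-8 + 2*√2)²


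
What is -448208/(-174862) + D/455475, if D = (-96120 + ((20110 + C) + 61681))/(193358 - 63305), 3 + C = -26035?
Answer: 13274996402451023/5179053113890425 ≈ 2.5632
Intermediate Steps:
C = -26038 (C = -3 - 26035 = -26038)
D = -40367/130053 (D = (-96120 + ((20110 - 26038) + 61681))/(193358 - 63305) = (-96120 + (-5928 + 61681))/130053 = (-96120 + 55753)*(1/130053) = -40367*1/130053 = -40367/130053 ≈ -0.31039)
-448208/(-174862) + D/455475 = -448208/(-174862) - 40367/130053/455475 = -448208*(-1/174862) - 40367/130053*1/455475 = 224104/87431 - 40367/59235890175 = 13274996402451023/5179053113890425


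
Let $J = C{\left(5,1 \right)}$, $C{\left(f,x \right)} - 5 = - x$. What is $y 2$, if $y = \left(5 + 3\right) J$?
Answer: $64$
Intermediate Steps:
$C{\left(f,x \right)} = 5 - x$
$J = 4$ ($J = 5 - 1 = 4$)
$y = 32$ ($y = \left(5 + 3\right) 4 = 8 \cdot 4 = 32$)
$y 2 = 32 \cdot 2 = 64$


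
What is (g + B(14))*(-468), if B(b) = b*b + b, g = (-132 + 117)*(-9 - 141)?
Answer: -1151280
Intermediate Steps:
g = 2250 (g = -15*(-150) = 2250)
B(b) = b + b² (B(b) = b² + b = b + b²)
(g + B(14))*(-468) = (2250 + 14*(1 + 14))*(-468) = (2250 + 14*15)*(-468) = (2250 + 210)*(-468) = 2460*(-468) = -1151280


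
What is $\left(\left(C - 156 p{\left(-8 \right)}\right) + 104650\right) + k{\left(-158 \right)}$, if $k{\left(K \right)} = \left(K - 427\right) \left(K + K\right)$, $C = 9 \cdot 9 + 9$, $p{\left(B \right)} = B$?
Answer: $290848$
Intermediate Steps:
$C = 90$ ($C = 81 + 9 = 90$)
$k{\left(K \right)} = 2 K \left(-427 + K\right)$ ($k{\left(K \right)} = \left(-427 + K\right) 2 K = 2 K \left(-427 + K\right)$)
$\left(\left(C - 156 p{\left(-8 \right)}\right) + 104650\right) + k{\left(-158 \right)} = \left(\left(90 - -1248\right) + 104650\right) + 2 \left(-158\right) \left(-427 - 158\right) = \left(\left(90 + 1248\right) + 104650\right) + 2 \left(-158\right) \left(-585\right) = \left(1338 + 104650\right) + 184860 = 105988 + 184860 = 290848$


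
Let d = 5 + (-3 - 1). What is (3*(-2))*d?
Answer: -6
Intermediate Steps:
d = 1 (d = 5 - 4 = 1)
(3*(-2))*d = (3*(-2))*1 = -6*1 = -6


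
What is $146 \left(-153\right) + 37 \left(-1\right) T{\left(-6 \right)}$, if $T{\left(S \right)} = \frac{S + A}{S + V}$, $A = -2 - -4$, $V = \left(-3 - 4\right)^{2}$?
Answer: $- \frac{960386}{43} \approx -22335.0$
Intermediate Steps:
$V = 49$ ($V = \left(-7\right)^{2} = 49$)
$A = 2$ ($A = -2 + 4 = 2$)
$T{\left(S \right)} = \frac{2 + S}{49 + S}$ ($T{\left(S \right)} = \frac{S + 2}{S + 49} = \frac{2 + S}{49 + S}$)
$146 \left(-153\right) + 37 \left(-1\right) T{\left(-6 \right)} = 146 \left(-153\right) + 37 \left(-1\right) \frac{2 - 6}{49 - 6} = -22338 - 37 \cdot \frac{1}{43} \left(-4\right) = -22338 - - \frac{148}{43} = -22338 + \frac{148}{43} = - \frac{960386}{43}$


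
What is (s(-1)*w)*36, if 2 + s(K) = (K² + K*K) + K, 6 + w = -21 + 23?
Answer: 144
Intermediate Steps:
w = -4 (w = -6 + (-21 + 23) = -6 + 2 = -4)
s(K) = -2 + K + 2*K² (s(K) = -2 + ((K² + K*K) + K) = -2 + ((K² + K²) + K) = -2 + (2*K² + K) = -2 + (K + 2*K²) = -2 + K + 2*K²)
(s(-1)*w)*36 = ((-2 - 1 + 2*(-1)²)*(-4))*36 = ((-2 - 1 + 2*1)*(-4))*36 = ((-2 - 1 + 2)*(-4))*36 = -1*(-4)*36 = 4*36 = 144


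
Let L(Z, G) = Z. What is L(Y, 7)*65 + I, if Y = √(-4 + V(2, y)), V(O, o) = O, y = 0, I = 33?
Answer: 33 + 65*I*√2 ≈ 33.0 + 91.924*I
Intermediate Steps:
Y = I*√2 (Y = √(-4 + 2) = √(-2) = I*√2 ≈ 1.4142*I)
L(Y, 7)*65 + I = (I*√2)*65 + 33 = 65*I*√2 + 33 = 33 + 65*I*√2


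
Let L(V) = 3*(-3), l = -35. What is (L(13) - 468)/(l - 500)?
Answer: 477/535 ≈ 0.89159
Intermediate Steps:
L(V) = -9
(L(13) - 468)/(l - 500) = (-9 - 468)/(-35 - 500) = -477/(-535) = -477*(-1/535) = 477/535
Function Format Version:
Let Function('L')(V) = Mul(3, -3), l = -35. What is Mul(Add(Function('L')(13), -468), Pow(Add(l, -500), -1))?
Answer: Rational(477, 535) ≈ 0.89159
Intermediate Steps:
Function('L')(V) = -9
Mul(Add(Function('L')(13), -468), Pow(Add(l, -500), -1)) = Mul(Add(-9, -468), Pow(Add(-35, -500), -1)) = Mul(-477, Pow(-535, -1)) = Mul(-477, Rational(-1, 535)) = Rational(477, 535)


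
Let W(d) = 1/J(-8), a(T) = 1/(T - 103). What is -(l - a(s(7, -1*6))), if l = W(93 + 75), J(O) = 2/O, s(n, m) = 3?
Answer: 399/100 ≈ 3.9900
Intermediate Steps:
a(T) = 1/(-103 + T)
W(d) = -4 (W(d) = 1/(2/(-8)) = 1/(2*(-1/8)) = 1/(-1/4) = -4)
l = -4
-(l - a(s(7, -1*6))) = -(-4 - 1/(-103 + 3)) = -(-4 - 1/(-100)) = -(-4 - 1*(-1/100)) = -(-4 + 1/100) = -1*(-399/100) = 399/100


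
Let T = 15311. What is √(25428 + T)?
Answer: √40739 ≈ 201.84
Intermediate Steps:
√(25428 + T) = √(25428 + 15311) = √40739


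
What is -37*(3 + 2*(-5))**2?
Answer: -1813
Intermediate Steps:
-37*(3 + 2*(-5))**2 = -37*(3 - 10)**2 = -37*(-7)**2 = -37*49 = -1813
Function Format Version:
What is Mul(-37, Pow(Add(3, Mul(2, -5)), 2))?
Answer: -1813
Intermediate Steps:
Mul(-37, Pow(Add(3, Mul(2, -5)), 2)) = Mul(-37, Pow(Add(3, -10), 2)) = Mul(-37, Pow(-7, 2)) = Mul(-37, 49) = -1813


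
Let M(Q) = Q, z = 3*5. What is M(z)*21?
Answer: 315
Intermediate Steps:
z = 15
M(z)*21 = 15*21 = 315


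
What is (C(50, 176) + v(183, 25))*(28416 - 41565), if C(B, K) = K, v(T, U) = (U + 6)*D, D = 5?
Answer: -4352319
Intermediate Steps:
v(T, U) = 30 + 5*U (v(T, U) = (U + 6)*5 = (6 + U)*5 = 30 + 5*U)
(C(50, 176) + v(183, 25))*(28416 - 41565) = (176 + (30 + 5*25))*(28416 - 41565) = (176 + (30 + 125))*(-13149) = (176 + 155)*(-13149) = 331*(-13149) = -4352319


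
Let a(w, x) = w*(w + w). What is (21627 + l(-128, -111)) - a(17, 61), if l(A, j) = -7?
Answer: 21042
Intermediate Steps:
a(w, x) = 2*w² (a(w, x) = w*(2*w) = 2*w²)
(21627 + l(-128, -111)) - a(17, 61) = (21627 - 7) - 2*17² = 21620 - 2*289 = 21620 - 1*578 = 21620 - 578 = 21042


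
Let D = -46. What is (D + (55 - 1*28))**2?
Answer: 361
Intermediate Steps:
(D + (55 - 1*28))**2 = (-46 + (55 - 1*28))**2 = (-46 + (55 - 28))**2 = (-46 + 27)**2 = (-19)**2 = 361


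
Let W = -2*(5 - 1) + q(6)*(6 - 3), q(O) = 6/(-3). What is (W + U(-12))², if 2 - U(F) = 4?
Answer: 256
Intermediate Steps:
U(F) = -2 (U(F) = 2 - 1*4 = 2 - 4 = -2)
q(O) = -2 (q(O) = 6*(-⅓) = -2)
W = -14 (W = -2*(5 - 1) - 2*(6 - 3) = -2*4 - 2*3 = -8 - 6 = -14)
(W + U(-12))² = (-14 - 2)² = (-16)² = 256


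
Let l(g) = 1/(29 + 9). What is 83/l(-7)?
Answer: 3154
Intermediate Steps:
l(g) = 1/38
83/l(-7) = 83/(1/38) = 83*38 = 3154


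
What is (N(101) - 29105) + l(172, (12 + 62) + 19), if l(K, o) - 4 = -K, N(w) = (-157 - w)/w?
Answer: -2956831/101 ≈ -29276.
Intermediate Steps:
N(w) = (-157 - w)/w
l(K, o) = 4 - K
(N(101) - 29105) + l(172, (12 + 62) + 19) = ((-157 - 1*101)/101 - 29105) + (4 - 1*172) = ((-157 - 101)/101 - 29105) + (4 - 172) = ((1/101)*(-258) - 29105) - 168 = (-258/101 - 29105) - 168 = -2939863/101 - 168 = -2956831/101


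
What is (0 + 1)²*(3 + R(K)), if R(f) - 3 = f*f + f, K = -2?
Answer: 8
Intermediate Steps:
R(f) = 3 + f + f² (R(f) = 3 + (f*f + f) = 3 + (f² + f) = 3 + (f + f²) = 3 + f + f²)
(0 + 1)²*(3 + R(K)) = (0 + 1)²*(3 + (3 - 2 + (-2)²)) = 1²*(3 + (3 - 2 + 4)) = 1*(3 + 5) = 1*8 = 8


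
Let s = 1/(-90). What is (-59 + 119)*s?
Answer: -⅔ ≈ -0.66667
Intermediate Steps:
s = -1/90 ≈ -0.011111
(-59 + 119)*s = (-59 + 119)*(-1/90) = 60*(-1/90) = -⅔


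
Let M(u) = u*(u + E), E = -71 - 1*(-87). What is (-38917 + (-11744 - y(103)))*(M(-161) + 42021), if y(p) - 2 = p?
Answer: -3318370356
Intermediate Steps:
E = 16 (E = -71 + 87 = 16)
y(p) = 2 + p
M(u) = u*(16 + u) (M(u) = u*(u + 16) = u*(16 + u))
(-38917 + (-11744 - y(103)))*(M(-161) + 42021) = (-38917 + (-11744 - (2 + 103)))*(-161*(16 - 161) + 42021) = (-38917 + (-11744 - 1*105))*(-161*(-145) + 42021) = (-38917 + (-11744 - 105))*(23345 + 42021) = (-38917 - 11849)*65366 = -50766*65366 = -3318370356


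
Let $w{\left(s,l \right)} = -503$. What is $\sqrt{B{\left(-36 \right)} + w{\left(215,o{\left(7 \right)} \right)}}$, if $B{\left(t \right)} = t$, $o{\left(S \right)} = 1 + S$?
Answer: $7 i \sqrt{11} \approx 23.216 i$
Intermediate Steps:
$\sqrt{B{\left(-36 \right)} + w{\left(215,o{\left(7 \right)} \right)}} = \sqrt{-36 - 503} = \sqrt{-539} = 7 i \sqrt{11}$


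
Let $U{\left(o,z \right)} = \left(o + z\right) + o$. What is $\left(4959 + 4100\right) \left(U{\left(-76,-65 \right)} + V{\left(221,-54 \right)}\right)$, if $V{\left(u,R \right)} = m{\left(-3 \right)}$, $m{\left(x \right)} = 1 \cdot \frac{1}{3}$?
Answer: $- \frac{5888350}{3} \approx -1.9628 \cdot 10^{6}$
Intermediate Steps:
$U{\left(o,z \right)} = z + 2 o$
$m{\left(x \right)} = \frac{1}{3}$ ($m{\left(x \right)} = 1 \cdot \frac{1}{3} = \frac{1}{3}$)
$V{\left(u,R \right)} = \frac{1}{3}$
$\left(4959 + 4100\right) \left(U{\left(-76,-65 \right)} + V{\left(221,-54 \right)}\right) = \left(4959 + 4100\right) \left(\left(-65 + 2 \left(-76\right)\right) + \frac{1}{3}\right) = 9059 \left(\left(-65 - 152\right) + \frac{1}{3}\right) = 9059 \left(-217 + \frac{1}{3}\right) = 9059 \left(- \frac{650}{3}\right) = - \frac{5888350}{3}$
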